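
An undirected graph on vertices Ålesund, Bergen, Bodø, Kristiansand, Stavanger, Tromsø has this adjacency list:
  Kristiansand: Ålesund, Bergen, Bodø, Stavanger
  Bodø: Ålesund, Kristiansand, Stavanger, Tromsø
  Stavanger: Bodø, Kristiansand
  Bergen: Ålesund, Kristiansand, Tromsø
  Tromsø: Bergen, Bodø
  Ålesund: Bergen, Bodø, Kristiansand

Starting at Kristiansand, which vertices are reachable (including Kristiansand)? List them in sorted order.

Start at Kristiansand.
Its neighbours: Ålesund, Bergen, Bodø, Stavanger.
Then their neighbours: Tromsø.
Every vertex is now reached.

Ålesund, Bergen, Bodø, Kristiansand, Stavanger, Tromsø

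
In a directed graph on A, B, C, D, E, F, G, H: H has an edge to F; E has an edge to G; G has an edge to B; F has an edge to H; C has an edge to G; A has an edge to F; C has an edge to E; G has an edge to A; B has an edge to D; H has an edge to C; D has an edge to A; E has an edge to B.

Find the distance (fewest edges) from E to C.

Distance 0: E.
Distance 1: B, G.
Distance 2: A, D.
Distance 3: F.
Distance 4: H.
Distance 5: C — contains C.

5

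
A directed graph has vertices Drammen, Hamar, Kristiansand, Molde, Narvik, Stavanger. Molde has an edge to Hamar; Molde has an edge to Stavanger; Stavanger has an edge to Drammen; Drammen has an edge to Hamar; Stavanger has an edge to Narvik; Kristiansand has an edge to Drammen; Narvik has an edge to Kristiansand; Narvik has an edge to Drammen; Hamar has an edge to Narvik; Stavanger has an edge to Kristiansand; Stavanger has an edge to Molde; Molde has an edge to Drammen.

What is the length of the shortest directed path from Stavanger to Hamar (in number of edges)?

Distance 0: Stavanger.
Distance 1: Drammen, Kristiansand, Molde, Narvik.
Distance 2: Hamar — contains Hamar.

2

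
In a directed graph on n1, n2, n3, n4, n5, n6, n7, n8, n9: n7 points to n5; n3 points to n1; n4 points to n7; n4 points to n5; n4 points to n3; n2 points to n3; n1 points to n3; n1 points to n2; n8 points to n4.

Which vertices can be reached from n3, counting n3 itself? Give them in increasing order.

Start at n3.
Its neighbours: n1.
Then their neighbours: n2.
Nothing further is reachable.

n1, n2, n3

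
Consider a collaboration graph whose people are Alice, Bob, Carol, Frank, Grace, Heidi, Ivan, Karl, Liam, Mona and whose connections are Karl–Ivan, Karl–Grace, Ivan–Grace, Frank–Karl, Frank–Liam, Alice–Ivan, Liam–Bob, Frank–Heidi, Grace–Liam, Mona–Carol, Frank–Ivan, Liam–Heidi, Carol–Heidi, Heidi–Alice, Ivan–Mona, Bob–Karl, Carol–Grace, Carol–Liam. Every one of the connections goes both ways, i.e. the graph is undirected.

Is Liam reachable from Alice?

Explore from Alice.
Distance 1: reach Heidi, Ivan.
Distance 2: reach Carol, Frank, Grace, Karl, Liam, Mona.
Found Liam.

Yes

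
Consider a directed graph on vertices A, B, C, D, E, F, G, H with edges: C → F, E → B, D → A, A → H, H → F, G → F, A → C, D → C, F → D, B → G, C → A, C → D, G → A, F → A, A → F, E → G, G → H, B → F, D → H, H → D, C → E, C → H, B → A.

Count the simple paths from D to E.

D→A→C→E
D→C→E
D→H→F→A→C→E

3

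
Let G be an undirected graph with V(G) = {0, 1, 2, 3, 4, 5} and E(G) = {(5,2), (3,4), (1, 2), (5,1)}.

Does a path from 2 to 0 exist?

No

Explore from 2.
Distance 1: reach 1, 5.
The search is exhausted without reaching 0; it lies in a different component.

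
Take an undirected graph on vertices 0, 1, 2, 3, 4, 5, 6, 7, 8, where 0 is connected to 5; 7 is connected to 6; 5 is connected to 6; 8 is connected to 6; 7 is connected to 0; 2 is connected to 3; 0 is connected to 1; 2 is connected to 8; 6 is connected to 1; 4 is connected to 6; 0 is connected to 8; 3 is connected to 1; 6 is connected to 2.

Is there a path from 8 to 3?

Yes

Explore from 8.
Distance 1: reach 0, 2, 6.
Distance 2: reach 1, 3, 4, 5, 7.
Found 3.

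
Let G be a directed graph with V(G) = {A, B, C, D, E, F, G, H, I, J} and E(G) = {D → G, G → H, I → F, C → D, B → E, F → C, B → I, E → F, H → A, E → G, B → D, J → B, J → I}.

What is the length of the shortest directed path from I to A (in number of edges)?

6

Distance 0: I.
Distance 1: F.
Distance 2: C.
Distance 3: D.
Distance 4: G.
Distance 5: H.
Distance 6: A — contains A.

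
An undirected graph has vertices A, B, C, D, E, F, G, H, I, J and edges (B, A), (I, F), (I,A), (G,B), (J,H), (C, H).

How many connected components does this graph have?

4

From A: component {A, B, F, G, I}.
From C: component {C, H, J}.
From D: component {D}.
From E: component {E}.
That's 4 components.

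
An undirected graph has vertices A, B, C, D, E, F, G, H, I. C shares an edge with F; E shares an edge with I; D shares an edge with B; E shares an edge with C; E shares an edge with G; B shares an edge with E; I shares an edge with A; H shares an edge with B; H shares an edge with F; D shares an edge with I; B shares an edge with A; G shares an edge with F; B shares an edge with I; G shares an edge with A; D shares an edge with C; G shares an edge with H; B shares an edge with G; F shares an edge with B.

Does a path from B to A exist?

Explore from B.
Distance 1: reach A, D, E, F, G, H, I.
Found A.

Yes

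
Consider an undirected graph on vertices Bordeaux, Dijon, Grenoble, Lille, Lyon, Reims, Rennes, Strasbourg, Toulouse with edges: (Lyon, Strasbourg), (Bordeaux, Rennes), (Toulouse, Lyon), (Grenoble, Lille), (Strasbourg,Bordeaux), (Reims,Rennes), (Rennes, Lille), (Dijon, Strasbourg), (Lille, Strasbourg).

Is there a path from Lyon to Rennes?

Explore from Lyon.
Distance 1: reach Strasbourg, Toulouse.
Distance 2: reach Bordeaux, Dijon, Lille.
Distance 3: reach Grenoble, Rennes.
Found Rennes.

Yes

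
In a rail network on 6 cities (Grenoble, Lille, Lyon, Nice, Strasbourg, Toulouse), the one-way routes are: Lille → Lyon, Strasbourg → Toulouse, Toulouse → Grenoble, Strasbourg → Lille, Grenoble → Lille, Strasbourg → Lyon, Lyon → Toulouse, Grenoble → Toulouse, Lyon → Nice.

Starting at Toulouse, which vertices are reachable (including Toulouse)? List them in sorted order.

Grenoble, Lille, Lyon, Nice, Toulouse

Start at Toulouse.
Its neighbours: Grenoble.
Then their neighbours: Lille.
Then next layer: Lyon.
Then next layer: Nice.
Nothing further is reachable.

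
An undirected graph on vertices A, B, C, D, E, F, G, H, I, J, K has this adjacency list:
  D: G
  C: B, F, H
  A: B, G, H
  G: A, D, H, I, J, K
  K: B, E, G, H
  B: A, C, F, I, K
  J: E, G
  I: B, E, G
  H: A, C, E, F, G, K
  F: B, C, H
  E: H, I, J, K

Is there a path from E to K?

Yes

Explore from E.
Distance 1: reach H, I, J, K.
Found K.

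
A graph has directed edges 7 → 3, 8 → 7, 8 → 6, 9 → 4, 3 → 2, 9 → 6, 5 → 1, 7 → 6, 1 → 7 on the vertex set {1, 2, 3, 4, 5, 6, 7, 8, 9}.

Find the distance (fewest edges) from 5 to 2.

4

Distance 0: 5.
Distance 1: 1.
Distance 2: 7.
Distance 3: 3, 6.
Distance 4: 2 — contains 2.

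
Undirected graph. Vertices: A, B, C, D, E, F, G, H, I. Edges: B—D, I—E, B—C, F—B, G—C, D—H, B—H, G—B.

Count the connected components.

3

From A: component {A}.
From B: component {B, C, D, F, G, H}.
From E: component {E, I}.
That's 3 components.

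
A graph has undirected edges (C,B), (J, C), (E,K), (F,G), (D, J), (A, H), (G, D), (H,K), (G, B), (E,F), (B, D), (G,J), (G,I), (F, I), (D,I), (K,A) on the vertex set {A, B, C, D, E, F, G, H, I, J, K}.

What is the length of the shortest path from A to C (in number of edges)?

6

Distance 0: A.
Distance 1: H, K.
Distance 2: E.
Distance 3: F.
Distance 4: G, I.
Distance 5: B, D, J.
Distance 6: C — contains C.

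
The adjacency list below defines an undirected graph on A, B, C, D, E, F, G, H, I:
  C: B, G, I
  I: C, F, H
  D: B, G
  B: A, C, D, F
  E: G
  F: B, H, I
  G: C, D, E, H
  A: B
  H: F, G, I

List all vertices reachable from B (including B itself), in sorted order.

A, B, C, D, E, F, G, H, I

Start at B.
Its neighbours: A, C, D, F.
Then their neighbours: G, H, I.
Then next layer: E.
Every vertex is now reached.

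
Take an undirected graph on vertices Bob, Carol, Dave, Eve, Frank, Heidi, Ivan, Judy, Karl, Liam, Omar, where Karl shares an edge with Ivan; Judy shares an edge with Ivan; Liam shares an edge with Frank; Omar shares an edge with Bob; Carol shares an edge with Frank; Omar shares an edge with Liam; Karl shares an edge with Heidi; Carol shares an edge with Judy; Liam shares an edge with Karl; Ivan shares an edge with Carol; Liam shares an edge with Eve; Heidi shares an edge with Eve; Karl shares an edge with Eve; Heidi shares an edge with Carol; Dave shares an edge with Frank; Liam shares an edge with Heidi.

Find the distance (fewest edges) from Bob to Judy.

5

Distance 0: Bob.
Distance 1: Omar.
Distance 2: Liam.
Distance 3: Eve, Frank, Heidi, Karl.
Distance 4: Carol, Dave, Ivan.
Distance 5: Judy — contains Judy.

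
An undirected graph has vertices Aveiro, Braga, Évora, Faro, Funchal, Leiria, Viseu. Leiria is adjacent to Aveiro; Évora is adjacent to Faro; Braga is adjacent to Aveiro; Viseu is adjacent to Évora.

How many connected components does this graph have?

3

From Aveiro: component {Aveiro, Braga, Leiria}.
From Évora: component {Évora, Faro, Viseu}.
From Funchal: component {Funchal}.
That's 3 components.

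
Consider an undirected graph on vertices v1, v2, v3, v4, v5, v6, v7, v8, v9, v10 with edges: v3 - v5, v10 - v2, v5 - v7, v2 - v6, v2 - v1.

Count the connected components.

5

From v1: component {v1, v2, v6, v10}.
From v3: component {v3, v5, v7}.
From v4: component {v4}.
From v8: component {v8}.
From v9: component {v9}.
That's 5 components.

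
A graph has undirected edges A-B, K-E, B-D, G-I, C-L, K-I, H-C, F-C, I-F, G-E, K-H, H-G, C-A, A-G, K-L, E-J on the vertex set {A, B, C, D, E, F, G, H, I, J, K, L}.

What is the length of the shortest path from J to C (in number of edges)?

Distance 0: J.
Distance 1: E.
Distance 2: G, K.
Distance 3: A, H, I, L.
Distance 4: B, C, F — contains C.

4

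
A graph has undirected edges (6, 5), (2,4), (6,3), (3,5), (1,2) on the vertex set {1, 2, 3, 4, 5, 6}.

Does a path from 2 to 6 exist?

No

Explore from 2.
Distance 1: reach 1, 4.
The search is exhausted without reaching 6; it lies in a different component.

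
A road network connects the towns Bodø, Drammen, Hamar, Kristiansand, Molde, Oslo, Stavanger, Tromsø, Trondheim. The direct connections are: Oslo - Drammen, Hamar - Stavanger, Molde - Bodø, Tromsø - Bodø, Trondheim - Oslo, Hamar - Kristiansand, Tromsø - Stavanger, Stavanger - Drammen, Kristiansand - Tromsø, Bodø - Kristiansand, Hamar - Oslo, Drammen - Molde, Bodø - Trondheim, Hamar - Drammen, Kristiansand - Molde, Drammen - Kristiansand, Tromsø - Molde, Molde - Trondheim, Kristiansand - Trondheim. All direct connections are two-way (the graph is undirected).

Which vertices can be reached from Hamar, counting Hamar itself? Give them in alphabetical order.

Start at Hamar.
Its neighbours: Drammen, Kristiansand, Oslo, Stavanger.
Then their neighbours: Bodø, Molde, Tromsø, Trondheim.
Every vertex is now reached.

Bodø, Drammen, Hamar, Kristiansand, Molde, Oslo, Stavanger, Tromsø, Trondheim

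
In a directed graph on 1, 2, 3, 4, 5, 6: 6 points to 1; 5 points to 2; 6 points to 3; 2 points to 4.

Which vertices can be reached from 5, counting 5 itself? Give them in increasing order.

Start at 5.
Its neighbours: 2.
Then their neighbours: 4.
Nothing further is reachable.

2, 4, 5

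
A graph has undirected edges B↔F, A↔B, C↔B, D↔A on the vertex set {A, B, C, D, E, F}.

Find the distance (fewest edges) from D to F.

3

Distance 0: D.
Distance 1: A.
Distance 2: B.
Distance 3: C, F — contains F.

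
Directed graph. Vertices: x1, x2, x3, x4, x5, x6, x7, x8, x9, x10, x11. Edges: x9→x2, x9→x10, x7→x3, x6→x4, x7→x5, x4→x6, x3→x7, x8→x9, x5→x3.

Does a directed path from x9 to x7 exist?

Explore from x9.
Distance 1: reach x2, x10.
The search from x9 is exhausted; no directed path reaches x7.

No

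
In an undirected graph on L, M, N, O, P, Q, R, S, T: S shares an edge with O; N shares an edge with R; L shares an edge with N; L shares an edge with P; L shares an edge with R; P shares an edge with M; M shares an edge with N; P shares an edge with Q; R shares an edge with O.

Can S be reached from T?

No

T has no edges, so nothing is reachable from it.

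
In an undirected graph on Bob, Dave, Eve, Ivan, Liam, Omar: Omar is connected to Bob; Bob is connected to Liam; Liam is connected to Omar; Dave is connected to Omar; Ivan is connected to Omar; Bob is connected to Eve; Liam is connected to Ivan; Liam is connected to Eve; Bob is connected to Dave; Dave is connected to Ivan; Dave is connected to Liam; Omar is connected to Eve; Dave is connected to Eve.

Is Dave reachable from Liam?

Explore from Liam.
Distance 1: reach Bob, Dave, Eve, Ivan, Omar.
Found Dave.

Yes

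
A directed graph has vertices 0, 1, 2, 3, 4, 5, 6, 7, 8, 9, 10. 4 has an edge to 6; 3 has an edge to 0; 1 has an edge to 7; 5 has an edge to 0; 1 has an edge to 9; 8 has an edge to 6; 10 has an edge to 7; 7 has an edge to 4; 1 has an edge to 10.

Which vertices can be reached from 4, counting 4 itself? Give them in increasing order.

Start at 4.
Its neighbours: 6.
Nothing further is reachable.

4, 6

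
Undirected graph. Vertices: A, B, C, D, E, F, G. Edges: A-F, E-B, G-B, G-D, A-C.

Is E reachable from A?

No

Explore from A.
Distance 1: reach C, F.
The search is exhausted without reaching E; it lies in a different component.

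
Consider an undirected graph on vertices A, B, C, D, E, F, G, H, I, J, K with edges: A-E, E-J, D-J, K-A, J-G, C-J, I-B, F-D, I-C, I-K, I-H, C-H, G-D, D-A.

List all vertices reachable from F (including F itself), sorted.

Start at F.
Its neighbours: D.
Then their neighbours: A, G, J.
Then next layer: C, E, K.
Then next layer: H, I.
Then next layer: B.
Every vertex is now reached.

A, B, C, D, E, F, G, H, I, J, K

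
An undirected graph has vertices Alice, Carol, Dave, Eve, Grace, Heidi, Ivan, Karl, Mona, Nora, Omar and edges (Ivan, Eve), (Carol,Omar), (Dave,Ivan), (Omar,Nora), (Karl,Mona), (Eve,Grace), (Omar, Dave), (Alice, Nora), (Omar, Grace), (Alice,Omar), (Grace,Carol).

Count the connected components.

3

From Alice: component {Alice, Carol, Dave, Eve, Grace, Ivan, Nora, Omar}.
From Heidi: component {Heidi}.
From Karl: component {Karl, Mona}.
That's 3 components.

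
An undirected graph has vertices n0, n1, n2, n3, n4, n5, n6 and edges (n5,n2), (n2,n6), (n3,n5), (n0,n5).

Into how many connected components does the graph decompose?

3

From n0: component {n0, n2, n3, n5, n6}.
From n1: component {n1}.
From n4: component {n4}.
That's 3 components.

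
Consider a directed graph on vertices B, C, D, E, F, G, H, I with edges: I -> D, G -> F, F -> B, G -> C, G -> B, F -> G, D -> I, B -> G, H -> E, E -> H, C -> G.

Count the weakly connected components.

3

From B: component {B, C, F, G}.
From D: component {D, I}.
From E: component {E, H}.
That's 3 components.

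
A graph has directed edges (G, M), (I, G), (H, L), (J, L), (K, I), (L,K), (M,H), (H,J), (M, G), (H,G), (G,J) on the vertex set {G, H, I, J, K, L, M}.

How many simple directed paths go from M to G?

4

M→G
M→H→G
M→H→J→L→K→I→G
M→H→L→K→I→G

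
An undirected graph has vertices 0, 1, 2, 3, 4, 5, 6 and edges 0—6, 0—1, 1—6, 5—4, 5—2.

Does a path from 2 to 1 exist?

No

Explore from 2.
Distance 1: reach 5.
Distance 2: reach 4.
The search is exhausted without reaching 1; it lies in a different component.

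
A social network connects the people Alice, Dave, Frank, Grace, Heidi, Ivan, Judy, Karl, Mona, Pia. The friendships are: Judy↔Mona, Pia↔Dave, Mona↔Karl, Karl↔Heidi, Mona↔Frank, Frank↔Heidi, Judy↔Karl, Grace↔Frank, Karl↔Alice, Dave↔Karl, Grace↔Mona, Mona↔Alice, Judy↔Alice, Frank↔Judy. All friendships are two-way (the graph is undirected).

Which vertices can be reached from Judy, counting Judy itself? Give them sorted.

Start at Judy.
Its neighbours: Alice, Frank, Karl, Mona.
Then their neighbours: Dave, Grace, Heidi.
Then next layer: Pia.
Nothing further is reachable.

Alice, Dave, Frank, Grace, Heidi, Judy, Karl, Mona, Pia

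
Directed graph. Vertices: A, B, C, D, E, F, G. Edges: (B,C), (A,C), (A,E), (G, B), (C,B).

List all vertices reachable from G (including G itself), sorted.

Start at G.
Its neighbours: B.
Then their neighbours: C.
Nothing further is reachable.

B, C, G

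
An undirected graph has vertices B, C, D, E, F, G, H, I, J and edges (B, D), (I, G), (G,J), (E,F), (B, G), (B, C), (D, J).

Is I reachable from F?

No

Explore from F.
Distance 1: reach E.
The search is exhausted without reaching I; it lies in a different component.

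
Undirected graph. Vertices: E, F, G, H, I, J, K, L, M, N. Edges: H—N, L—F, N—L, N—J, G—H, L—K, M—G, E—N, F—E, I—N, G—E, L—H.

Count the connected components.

1

From E: component {E, F, G, H, I, J, K, L, M, N}.
That's 1 component.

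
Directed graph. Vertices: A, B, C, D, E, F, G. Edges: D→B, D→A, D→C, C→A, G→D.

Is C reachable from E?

E has no outgoing edges, so nothing is reachable from it.

No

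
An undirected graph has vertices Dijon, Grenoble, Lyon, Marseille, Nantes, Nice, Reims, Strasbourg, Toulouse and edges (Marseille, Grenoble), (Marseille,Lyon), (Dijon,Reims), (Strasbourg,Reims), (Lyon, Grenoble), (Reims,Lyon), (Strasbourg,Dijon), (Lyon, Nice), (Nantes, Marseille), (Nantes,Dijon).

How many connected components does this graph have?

From Dijon: component {Dijon, Grenoble, Lyon, Marseille, Nantes, Nice, Reims, Strasbourg}.
From Toulouse: component {Toulouse}.
That's 2 components.

2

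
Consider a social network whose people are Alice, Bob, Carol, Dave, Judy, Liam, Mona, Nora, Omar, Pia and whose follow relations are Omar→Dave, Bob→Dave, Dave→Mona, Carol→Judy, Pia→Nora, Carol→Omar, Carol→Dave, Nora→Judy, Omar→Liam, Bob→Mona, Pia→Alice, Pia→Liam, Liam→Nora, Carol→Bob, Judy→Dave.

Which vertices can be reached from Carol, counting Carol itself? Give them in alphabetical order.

Start at Carol.
Its neighbours: Bob, Dave, Judy, Omar.
Then their neighbours: Liam, Mona.
Then next layer: Nora.
Nothing further is reachable.

Bob, Carol, Dave, Judy, Liam, Mona, Nora, Omar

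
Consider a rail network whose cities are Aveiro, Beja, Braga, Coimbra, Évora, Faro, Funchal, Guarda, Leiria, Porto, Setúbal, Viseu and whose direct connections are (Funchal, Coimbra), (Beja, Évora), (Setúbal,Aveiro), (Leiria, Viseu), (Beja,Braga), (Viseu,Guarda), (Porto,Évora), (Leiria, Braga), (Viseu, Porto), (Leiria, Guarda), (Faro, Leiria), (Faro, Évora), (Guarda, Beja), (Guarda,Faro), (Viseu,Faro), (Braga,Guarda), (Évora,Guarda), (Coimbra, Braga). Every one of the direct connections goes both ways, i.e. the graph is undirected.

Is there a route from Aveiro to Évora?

No

Explore from Aveiro.
Distance 1: reach Setúbal.
The search is exhausted without reaching Évora; it lies in a different component.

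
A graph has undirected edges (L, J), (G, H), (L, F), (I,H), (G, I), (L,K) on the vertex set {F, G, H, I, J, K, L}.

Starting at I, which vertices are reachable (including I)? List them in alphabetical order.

G, H, I

Start at I.
Its neighbours: G, H.
Nothing further is reachable.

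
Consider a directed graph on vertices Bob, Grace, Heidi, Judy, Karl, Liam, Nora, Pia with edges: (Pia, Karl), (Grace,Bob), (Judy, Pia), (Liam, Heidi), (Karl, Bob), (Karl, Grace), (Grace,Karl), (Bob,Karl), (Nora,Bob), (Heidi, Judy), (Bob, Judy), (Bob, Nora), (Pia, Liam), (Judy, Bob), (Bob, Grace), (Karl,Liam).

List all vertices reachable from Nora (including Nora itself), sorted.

Bob, Grace, Heidi, Judy, Karl, Liam, Nora, Pia

Start at Nora.
Its neighbours: Bob.
Then their neighbours: Grace, Judy, Karl.
Then next layer: Liam, Pia.
Then next layer: Heidi.
Every vertex is now reached.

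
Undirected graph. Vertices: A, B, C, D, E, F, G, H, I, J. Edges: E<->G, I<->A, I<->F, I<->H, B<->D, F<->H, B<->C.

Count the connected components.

4

From A: component {A, F, H, I}.
From B: component {B, C, D}.
From E: component {E, G}.
From J: component {J}.
That's 4 components.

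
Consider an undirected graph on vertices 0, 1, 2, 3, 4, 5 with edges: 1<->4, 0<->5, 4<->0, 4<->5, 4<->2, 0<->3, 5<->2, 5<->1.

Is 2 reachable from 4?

Yes

Explore from 4.
Distance 1: reach 0, 1, 2, 5.
Found 2.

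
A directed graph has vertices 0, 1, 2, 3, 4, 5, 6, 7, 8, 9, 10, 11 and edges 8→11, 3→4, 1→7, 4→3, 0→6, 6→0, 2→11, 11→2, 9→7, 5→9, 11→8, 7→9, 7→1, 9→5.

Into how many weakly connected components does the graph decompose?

5

From 0: component {0, 6}.
From 1: component {1, 5, 7, 9}.
From 2: component {2, 8, 11}.
From 3: component {3, 4}.
From 10: component {10}.
That's 5 components.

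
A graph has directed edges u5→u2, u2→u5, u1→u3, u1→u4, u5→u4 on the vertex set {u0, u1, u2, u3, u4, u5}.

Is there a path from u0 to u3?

u0 has no outgoing edges, so nothing is reachable from it.

No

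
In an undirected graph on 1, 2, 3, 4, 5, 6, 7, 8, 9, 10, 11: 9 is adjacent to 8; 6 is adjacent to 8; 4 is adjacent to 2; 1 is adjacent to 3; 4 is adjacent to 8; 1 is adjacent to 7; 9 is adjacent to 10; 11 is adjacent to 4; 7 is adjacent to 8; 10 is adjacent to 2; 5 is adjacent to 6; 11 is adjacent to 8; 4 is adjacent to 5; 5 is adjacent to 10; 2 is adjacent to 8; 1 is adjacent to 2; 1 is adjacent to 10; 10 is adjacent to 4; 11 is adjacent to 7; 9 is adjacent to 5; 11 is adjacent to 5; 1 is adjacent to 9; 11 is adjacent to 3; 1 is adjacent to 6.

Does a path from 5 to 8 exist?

Yes

Explore from 5.
Distance 1: reach 4, 6, 9, 10, 11.
Distance 2: reach 1, 2, 3, 7, 8.
Found 8.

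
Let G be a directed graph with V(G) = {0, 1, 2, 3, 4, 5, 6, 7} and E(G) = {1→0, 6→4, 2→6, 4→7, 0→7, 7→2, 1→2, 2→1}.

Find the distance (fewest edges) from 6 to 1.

Distance 0: 6.
Distance 1: 4.
Distance 2: 7.
Distance 3: 2.
Distance 4: 1 — contains 1.

4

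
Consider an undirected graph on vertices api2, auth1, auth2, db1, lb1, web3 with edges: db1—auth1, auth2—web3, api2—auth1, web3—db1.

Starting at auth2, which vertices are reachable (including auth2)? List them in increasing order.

Start at auth2.
Its neighbours: web3.
Then their neighbours: db1.
Then next layer: auth1.
Then next layer: api2.
Nothing further is reachable.

api2, auth1, auth2, db1, web3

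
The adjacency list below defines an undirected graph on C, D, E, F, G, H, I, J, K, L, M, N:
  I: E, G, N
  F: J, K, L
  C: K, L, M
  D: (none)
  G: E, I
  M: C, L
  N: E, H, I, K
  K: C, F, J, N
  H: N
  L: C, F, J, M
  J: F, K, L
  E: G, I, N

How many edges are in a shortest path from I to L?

4

Distance 0: I.
Distance 1: E, G, N.
Distance 2: H, K.
Distance 3: C, F, J.
Distance 4: L, M — contains L.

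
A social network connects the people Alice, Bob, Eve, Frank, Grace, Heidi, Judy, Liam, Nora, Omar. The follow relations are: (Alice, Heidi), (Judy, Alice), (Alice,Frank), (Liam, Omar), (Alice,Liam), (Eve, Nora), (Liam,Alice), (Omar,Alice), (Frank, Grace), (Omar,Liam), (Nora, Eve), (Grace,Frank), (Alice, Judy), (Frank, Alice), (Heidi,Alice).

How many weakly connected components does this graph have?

3

From Alice: component {Alice, Frank, Grace, Heidi, Judy, Liam, Omar}.
From Bob: component {Bob}.
From Eve: component {Eve, Nora}.
That's 3 components.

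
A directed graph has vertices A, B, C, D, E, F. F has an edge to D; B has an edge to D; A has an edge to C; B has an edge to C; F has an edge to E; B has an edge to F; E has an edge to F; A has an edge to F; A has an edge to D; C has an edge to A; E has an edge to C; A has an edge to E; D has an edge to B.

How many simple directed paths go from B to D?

B→C→A→D
B→C→A→E→F→D
B→C→A→F→D
B→D
B→F→D
B→F→E→C→A→D

6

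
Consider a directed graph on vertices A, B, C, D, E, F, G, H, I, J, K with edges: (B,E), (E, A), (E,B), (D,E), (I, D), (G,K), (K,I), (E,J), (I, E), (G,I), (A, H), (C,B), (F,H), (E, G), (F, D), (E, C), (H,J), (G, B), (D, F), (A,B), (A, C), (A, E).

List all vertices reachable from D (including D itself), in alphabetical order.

A, B, C, D, E, F, G, H, I, J, K

Start at D.
Its neighbours: E, F.
Then their neighbours: A, B, C, G, H, J.
Then next layer: I, K.
Every vertex is now reached.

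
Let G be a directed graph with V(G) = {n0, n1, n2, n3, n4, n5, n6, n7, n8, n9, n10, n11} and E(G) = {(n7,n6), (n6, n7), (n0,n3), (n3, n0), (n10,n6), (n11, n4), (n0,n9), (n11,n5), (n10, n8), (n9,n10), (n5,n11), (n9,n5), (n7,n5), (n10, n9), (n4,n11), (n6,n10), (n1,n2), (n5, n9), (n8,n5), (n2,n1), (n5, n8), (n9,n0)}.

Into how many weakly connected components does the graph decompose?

2

From n0: component {n0, n3, n4, n5, n6, n7, n8, n9, n10, n11}.
From n1: component {n1, n2}.
That's 2 components.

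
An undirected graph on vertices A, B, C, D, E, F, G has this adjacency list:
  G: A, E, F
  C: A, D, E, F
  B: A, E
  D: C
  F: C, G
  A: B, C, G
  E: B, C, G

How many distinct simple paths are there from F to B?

F–C–A–B
F–C–A–G–E–B
F–C–E–B
F–C–E–G–A–B
F–G–A–B
F–G–A–C–E–B
F–G–E–B
F–G–E–C–A–B

8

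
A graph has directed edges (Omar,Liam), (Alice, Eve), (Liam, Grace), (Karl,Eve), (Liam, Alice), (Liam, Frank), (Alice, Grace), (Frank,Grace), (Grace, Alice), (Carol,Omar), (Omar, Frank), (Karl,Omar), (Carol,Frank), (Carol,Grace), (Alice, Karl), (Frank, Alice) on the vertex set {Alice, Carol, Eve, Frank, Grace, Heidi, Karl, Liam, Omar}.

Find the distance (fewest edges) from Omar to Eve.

Distance 0: Omar.
Distance 1: Frank, Liam.
Distance 2: Alice, Grace.
Distance 3: Eve, Karl — contains Eve.

3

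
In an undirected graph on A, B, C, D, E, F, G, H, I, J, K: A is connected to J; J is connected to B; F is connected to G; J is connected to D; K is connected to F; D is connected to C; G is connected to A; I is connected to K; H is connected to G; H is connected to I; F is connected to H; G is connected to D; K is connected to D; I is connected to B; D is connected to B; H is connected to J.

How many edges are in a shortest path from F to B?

3

Distance 0: F.
Distance 1: G, H, K.
Distance 2: A, D, I, J.
Distance 3: B, C — contains B.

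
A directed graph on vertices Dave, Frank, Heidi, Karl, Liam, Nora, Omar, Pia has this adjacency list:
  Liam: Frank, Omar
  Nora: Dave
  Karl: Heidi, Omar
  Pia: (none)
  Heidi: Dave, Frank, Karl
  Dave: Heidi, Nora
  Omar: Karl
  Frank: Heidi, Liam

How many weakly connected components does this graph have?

From Dave: component {Dave, Frank, Heidi, Karl, Liam, Nora, Omar}.
From Pia: component {Pia}.
That's 2 components.

2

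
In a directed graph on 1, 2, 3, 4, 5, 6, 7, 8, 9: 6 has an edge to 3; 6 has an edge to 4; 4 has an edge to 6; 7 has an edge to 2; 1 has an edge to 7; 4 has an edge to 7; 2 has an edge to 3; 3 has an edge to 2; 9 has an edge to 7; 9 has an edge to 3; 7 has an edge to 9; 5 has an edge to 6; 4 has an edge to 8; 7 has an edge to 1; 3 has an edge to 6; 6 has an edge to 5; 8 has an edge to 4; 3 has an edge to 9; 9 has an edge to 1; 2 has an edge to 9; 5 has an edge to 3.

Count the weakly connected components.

From 1: component {1, 2, 3, 4, 5, 6, 7, 8, 9}.
That's 1 component.

1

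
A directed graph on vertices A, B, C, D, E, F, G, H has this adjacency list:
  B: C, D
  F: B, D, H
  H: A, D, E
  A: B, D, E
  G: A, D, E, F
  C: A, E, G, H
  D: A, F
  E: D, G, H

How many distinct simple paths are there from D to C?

5

D→A→B→C
D→A→E→G→F→B→C
D→F→B→C
D→F→H→A→B→C
D→F→H→E→G→A→B→C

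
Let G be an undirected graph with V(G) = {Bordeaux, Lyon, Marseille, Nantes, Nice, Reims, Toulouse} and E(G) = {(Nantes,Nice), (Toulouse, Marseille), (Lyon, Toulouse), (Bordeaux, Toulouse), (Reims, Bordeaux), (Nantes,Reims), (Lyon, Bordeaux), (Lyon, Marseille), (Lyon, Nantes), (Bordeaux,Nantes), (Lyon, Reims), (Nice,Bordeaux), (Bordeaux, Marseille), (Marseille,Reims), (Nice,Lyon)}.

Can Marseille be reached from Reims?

Explore from Reims.
Distance 1: reach Bordeaux, Lyon, Marseille, Nantes.
Found Marseille.

Yes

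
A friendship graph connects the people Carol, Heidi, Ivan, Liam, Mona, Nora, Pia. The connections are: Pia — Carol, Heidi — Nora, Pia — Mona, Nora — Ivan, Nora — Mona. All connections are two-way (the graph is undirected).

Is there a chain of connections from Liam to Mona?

No

Liam has no edges, so nothing is reachable from it.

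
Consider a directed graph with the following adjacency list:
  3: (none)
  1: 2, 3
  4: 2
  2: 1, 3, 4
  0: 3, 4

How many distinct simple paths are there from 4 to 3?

4→2→1→3
4→2→3

2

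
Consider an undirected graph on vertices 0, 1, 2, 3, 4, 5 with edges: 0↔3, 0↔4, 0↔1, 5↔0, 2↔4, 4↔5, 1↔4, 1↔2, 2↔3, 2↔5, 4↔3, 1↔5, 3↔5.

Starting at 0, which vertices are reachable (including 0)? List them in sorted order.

Start at 0.
Its neighbours: 1, 3, 4, 5.
Then their neighbours: 2.
Every vertex is now reached.

0, 1, 2, 3, 4, 5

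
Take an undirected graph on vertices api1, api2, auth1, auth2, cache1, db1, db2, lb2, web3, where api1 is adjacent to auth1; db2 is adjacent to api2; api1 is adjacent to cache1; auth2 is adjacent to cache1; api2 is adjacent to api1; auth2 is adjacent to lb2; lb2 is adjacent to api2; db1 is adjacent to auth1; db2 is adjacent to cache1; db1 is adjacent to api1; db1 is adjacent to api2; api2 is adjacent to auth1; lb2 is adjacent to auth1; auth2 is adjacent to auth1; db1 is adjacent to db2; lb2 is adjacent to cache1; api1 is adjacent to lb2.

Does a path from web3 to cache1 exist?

web3 has no edges, so nothing is reachable from it.

No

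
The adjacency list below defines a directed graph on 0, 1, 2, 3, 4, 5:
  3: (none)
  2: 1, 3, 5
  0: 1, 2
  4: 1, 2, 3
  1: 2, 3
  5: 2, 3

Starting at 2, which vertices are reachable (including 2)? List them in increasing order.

1, 2, 3, 5

Start at 2.
Its neighbours: 1, 3, 5.
Nothing further is reachable.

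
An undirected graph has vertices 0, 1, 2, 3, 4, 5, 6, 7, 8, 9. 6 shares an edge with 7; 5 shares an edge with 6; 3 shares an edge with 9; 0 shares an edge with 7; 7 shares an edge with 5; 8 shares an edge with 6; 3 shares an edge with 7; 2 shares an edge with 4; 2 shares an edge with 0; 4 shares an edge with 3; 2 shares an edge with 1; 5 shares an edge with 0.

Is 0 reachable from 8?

Explore from 8.
Distance 1: reach 6.
Distance 2: reach 5, 7.
Distance 3: reach 0, 3.
Found 0.

Yes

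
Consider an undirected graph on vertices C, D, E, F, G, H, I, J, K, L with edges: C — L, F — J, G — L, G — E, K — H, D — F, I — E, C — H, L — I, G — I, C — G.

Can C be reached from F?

No

Explore from F.
Distance 1: reach D, J.
The search is exhausted without reaching C; it lies in a different component.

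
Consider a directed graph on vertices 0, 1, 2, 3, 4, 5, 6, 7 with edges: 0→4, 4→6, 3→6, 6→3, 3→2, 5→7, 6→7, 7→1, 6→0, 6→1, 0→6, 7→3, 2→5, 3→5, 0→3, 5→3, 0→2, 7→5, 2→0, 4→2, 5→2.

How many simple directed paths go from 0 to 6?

0→2→5→3→6
0→2→5→7→3→6
0→3→6
0→4→2→5→3→6
0→4→2→5→7→3→6
0→4→6
0→6

7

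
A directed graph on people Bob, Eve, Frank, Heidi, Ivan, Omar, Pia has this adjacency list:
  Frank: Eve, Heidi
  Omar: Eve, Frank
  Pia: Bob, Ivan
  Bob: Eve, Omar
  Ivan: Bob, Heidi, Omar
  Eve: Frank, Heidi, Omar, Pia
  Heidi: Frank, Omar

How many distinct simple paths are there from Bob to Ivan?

Bob→Eve→Pia→Ivan
Bob→Omar→Eve→Pia→Ivan
Bob→Omar→Frank→Eve→Pia→Ivan

3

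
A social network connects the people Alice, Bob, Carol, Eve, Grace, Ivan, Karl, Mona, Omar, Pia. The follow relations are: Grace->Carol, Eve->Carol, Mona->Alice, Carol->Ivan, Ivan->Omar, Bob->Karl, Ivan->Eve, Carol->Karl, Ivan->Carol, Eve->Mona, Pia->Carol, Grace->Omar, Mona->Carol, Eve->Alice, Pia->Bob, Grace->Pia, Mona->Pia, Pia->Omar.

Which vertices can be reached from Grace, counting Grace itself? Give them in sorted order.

Start at Grace.
Its neighbours: Carol, Omar, Pia.
Then their neighbours: Bob, Ivan, Karl.
Then next layer: Eve.
Then next layer: Alice, Mona.
Every vertex is now reached.

Alice, Bob, Carol, Eve, Grace, Ivan, Karl, Mona, Omar, Pia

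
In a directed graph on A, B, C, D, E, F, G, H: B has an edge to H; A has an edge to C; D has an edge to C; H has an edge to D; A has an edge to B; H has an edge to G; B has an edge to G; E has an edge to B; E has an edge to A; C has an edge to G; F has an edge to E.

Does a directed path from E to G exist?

Explore from E.
Distance 1: reach A, B.
Distance 2: reach C, G, H.
Found G.

Yes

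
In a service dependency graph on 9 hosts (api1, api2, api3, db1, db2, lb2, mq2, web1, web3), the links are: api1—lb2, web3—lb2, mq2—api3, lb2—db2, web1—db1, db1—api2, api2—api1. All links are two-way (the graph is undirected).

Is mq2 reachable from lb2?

No

Explore from lb2.
Distance 1: reach api1, db2, web3.
Distance 2: reach api2.
Distance 3: reach db1.
Distance 4: reach web1.
The search is exhausted without reaching mq2; it lies in a different component.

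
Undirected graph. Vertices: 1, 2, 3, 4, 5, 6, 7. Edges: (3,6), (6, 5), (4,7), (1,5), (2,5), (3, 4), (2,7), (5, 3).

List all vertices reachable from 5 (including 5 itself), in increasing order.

Start at 5.
Its neighbours: 1, 2, 3, 6.
Then their neighbours: 4, 7.
Every vertex is now reached.

1, 2, 3, 4, 5, 6, 7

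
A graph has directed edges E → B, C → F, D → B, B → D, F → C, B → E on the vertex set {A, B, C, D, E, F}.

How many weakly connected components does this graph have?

3

From A: component {A}.
From B: component {B, D, E}.
From C: component {C, F}.
That's 3 components.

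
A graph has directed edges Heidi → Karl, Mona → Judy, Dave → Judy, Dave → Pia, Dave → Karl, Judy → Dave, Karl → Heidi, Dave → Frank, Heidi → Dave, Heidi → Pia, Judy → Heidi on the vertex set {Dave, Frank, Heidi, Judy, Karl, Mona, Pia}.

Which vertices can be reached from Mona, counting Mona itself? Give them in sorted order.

Dave, Frank, Heidi, Judy, Karl, Mona, Pia

Start at Mona.
Its neighbours: Judy.
Then their neighbours: Dave, Heidi.
Then next layer: Frank, Karl, Pia.
Every vertex is now reached.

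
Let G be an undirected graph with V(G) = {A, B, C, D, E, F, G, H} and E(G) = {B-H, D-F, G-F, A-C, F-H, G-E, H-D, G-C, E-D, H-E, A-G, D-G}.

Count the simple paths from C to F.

16

C–A–G–D–E–H–F
C–A–G–D–F
C–A–G–D–H–F
C–A–G–E–D–F
C–A–G–E–D–H–F
C–A–G–E–H–D–F
C–A–G–E–H–F
C–A–G–F
... and 8 more.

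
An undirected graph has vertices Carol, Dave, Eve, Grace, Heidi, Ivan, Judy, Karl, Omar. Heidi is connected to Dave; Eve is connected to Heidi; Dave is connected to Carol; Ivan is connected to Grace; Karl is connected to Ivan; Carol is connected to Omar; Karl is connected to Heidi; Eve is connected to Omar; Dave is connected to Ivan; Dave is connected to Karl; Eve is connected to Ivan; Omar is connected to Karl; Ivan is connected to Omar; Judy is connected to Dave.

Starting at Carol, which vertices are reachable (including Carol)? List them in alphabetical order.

Start at Carol.
Its neighbours: Dave, Omar.
Then their neighbours: Eve, Heidi, Ivan, Judy, Karl.
Then next layer: Grace.
Every vertex is now reached.

Carol, Dave, Eve, Grace, Heidi, Ivan, Judy, Karl, Omar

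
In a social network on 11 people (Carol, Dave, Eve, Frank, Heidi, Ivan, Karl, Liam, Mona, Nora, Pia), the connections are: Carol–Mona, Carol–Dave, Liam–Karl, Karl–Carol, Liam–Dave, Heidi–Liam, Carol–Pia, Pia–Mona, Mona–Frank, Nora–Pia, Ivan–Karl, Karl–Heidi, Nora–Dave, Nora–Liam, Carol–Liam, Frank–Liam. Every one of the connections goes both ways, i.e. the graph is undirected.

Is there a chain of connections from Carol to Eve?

Explore from Carol.
Distance 1: reach Dave, Karl, Liam, Mona, Pia.
Distance 2: reach Frank, Heidi, Ivan, Nora.
The search is exhausted without reaching Eve; it lies in a different component.

No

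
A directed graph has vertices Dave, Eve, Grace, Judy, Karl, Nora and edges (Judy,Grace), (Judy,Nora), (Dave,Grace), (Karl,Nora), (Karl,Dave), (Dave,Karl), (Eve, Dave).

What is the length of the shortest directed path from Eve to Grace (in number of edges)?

2

Distance 0: Eve.
Distance 1: Dave.
Distance 2: Grace, Karl — contains Grace.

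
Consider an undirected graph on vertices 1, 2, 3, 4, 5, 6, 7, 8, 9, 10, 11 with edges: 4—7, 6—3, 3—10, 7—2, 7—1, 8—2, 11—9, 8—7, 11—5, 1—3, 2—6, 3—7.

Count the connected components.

From 1: component {1, 2, 3, 4, 6, 7, 8, 10}.
From 5: component {5, 9, 11}.
That's 2 components.

2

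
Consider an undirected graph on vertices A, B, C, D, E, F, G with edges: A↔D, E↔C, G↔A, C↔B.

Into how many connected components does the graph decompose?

3

From A: component {A, D, G}.
From B: component {B, C, E}.
From F: component {F}.
That's 3 components.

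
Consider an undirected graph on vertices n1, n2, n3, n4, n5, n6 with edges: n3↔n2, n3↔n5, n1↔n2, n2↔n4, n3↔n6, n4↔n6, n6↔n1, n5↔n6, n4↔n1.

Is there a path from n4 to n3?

Explore from n4.
Distance 1: reach n1, n2, n6.
Distance 2: reach n3, n5.
Found n3.

Yes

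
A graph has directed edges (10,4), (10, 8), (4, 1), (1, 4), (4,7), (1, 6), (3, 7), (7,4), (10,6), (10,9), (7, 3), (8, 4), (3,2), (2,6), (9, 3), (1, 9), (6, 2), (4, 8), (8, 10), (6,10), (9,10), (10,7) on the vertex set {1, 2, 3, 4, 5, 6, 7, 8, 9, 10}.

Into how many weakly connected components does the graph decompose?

From 1: component {1, 2, 3, 4, 6, 7, 8, 9, 10}.
From 5: component {5}.
That's 2 components.

2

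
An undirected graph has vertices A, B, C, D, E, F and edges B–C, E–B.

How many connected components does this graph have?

From A: component {A}.
From B: component {B, C, E}.
From D: component {D}.
From F: component {F}.
That's 4 components.

4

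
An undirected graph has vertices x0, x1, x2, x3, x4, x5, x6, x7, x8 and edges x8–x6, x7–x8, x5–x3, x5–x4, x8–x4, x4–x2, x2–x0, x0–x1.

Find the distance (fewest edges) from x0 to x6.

4

Distance 0: x0.
Distance 1: x1, x2.
Distance 2: x4.
Distance 3: x5, x8.
Distance 4: x3, x6, x7 — contains x6.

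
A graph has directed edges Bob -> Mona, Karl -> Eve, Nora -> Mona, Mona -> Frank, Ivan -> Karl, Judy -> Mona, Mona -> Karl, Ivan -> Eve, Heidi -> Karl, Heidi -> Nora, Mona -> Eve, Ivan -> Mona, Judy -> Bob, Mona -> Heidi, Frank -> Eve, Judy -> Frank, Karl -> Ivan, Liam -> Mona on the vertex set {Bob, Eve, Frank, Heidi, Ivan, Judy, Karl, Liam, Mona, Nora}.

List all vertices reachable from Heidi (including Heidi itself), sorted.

Eve, Frank, Heidi, Ivan, Karl, Mona, Nora

Start at Heidi.
Its neighbours: Karl, Nora.
Then their neighbours: Eve, Ivan, Mona.
Then next layer: Frank.
Nothing further is reachable.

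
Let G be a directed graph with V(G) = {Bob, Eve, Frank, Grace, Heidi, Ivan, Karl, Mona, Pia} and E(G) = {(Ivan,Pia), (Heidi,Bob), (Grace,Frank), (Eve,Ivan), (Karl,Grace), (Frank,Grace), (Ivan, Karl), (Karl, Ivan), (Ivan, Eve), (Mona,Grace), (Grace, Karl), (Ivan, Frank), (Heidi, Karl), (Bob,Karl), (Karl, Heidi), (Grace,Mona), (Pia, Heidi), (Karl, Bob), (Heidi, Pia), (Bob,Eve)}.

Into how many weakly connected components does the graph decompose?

1

From Bob: component {Bob, Eve, Frank, Grace, Heidi, Ivan, Karl, Mona, Pia}.
That's 1 component.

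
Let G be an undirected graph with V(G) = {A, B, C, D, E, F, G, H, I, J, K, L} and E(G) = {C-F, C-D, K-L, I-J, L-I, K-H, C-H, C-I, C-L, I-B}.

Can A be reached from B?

Explore from B.
Distance 1: reach I.
Distance 2: reach C, J, L.
Distance 3: reach D, F, H, K.
The search is exhausted without reaching A; it lies in a different component.

No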